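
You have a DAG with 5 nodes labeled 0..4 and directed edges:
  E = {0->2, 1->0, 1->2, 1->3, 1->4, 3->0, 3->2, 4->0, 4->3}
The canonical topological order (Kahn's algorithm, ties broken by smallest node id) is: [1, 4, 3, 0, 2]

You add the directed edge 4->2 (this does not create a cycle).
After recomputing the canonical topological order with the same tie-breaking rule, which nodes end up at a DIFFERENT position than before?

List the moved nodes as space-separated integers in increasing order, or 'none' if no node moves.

Old toposort: [1, 4, 3, 0, 2]
Added edge 4->2
Recompute Kahn (smallest-id tiebreak):
  initial in-degrees: [3, 0, 4, 2, 1]
  ready (indeg=0): [1]
  pop 1: indeg[0]->2; indeg[2]->3; indeg[3]->1; indeg[4]->0 | ready=[4] | order so far=[1]
  pop 4: indeg[0]->1; indeg[2]->2; indeg[3]->0 | ready=[3] | order so far=[1, 4]
  pop 3: indeg[0]->0; indeg[2]->1 | ready=[0] | order so far=[1, 4, 3]
  pop 0: indeg[2]->0 | ready=[2] | order so far=[1, 4, 3, 0]
  pop 2: no out-edges | ready=[] | order so far=[1, 4, 3, 0, 2]
New canonical toposort: [1, 4, 3, 0, 2]
Compare positions:
  Node 0: index 3 -> 3 (same)
  Node 1: index 0 -> 0 (same)
  Node 2: index 4 -> 4 (same)
  Node 3: index 2 -> 2 (same)
  Node 4: index 1 -> 1 (same)
Nodes that changed position: none

Answer: none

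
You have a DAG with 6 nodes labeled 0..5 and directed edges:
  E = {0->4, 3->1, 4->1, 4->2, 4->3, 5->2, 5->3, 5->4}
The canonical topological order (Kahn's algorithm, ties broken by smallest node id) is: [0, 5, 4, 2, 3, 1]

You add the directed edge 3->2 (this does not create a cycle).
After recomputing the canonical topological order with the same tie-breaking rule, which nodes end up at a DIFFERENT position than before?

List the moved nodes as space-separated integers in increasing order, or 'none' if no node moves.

Answer: 1 2 3

Derivation:
Old toposort: [0, 5, 4, 2, 3, 1]
Added edge 3->2
Recompute Kahn (smallest-id tiebreak):
  initial in-degrees: [0, 2, 3, 2, 2, 0]
  ready (indeg=0): [0, 5]
  pop 0: indeg[4]->1 | ready=[5] | order so far=[0]
  pop 5: indeg[2]->2; indeg[3]->1; indeg[4]->0 | ready=[4] | order so far=[0, 5]
  pop 4: indeg[1]->1; indeg[2]->1; indeg[3]->0 | ready=[3] | order so far=[0, 5, 4]
  pop 3: indeg[1]->0; indeg[2]->0 | ready=[1, 2] | order so far=[0, 5, 4, 3]
  pop 1: no out-edges | ready=[2] | order so far=[0, 5, 4, 3, 1]
  pop 2: no out-edges | ready=[] | order so far=[0, 5, 4, 3, 1, 2]
New canonical toposort: [0, 5, 4, 3, 1, 2]
Compare positions:
  Node 0: index 0 -> 0 (same)
  Node 1: index 5 -> 4 (moved)
  Node 2: index 3 -> 5 (moved)
  Node 3: index 4 -> 3 (moved)
  Node 4: index 2 -> 2 (same)
  Node 5: index 1 -> 1 (same)
Nodes that changed position: 1 2 3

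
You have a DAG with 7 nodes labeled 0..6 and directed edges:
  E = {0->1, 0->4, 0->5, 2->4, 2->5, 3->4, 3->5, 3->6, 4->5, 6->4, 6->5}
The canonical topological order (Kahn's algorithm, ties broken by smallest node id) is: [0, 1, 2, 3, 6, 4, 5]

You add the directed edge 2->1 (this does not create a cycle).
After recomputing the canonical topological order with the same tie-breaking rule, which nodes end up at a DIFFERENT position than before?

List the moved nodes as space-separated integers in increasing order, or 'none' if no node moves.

Answer: 1 2

Derivation:
Old toposort: [0, 1, 2, 3, 6, 4, 5]
Added edge 2->1
Recompute Kahn (smallest-id tiebreak):
  initial in-degrees: [0, 2, 0, 0, 4, 5, 1]
  ready (indeg=0): [0, 2, 3]
  pop 0: indeg[1]->1; indeg[4]->3; indeg[5]->4 | ready=[2, 3] | order so far=[0]
  pop 2: indeg[1]->0; indeg[4]->2; indeg[5]->3 | ready=[1, 3] | order so far=[0, 2]
  pop 1: no out-edges | ready=[3] | order so far=[0, 2, 1]
  pop 3: indeg[4]->1; indeg[5]->2; indeg[6]->0 | ready=[6] | order so far=[0, 2, 1, 3]
  pop 6: indeg[4]->0; indeg[5]->1 | ready=[4] | order so far=[0, 2, 1, 3, 6]
  pop 4: indeg[5]->0 | ready=[5] | order so far=[0, 2, 1, 3, 6, 4]
  pop 5: no out-edges | ready=[] | order so far=[0, 2, 1, 3, 6, 4, 5]
New canonical toposort: [0, 2, 1, 3, 6, 4, 5]
Compare positions:
  Node 0: index 0 -> 0 (same)
  Node 1: index 1 -> 2 (moved)
  Node 2: index 2 -> 1 (moved)
  Node 3: index 3 -> 3 (same)
  Node 4: index 5 -> 5 (same)
  Node 5: index 6 -> 6 (same)
  Node 6: index 4 -> 4 (same)
Nodes that changed position: 1 2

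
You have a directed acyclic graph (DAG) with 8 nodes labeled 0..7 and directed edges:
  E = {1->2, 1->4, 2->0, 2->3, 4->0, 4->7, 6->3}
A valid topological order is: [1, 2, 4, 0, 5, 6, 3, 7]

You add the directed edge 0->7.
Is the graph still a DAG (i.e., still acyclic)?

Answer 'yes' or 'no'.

Given toposort: [1, 2, 4, 0, 5, 6, 3, 7]
Position of 0: index 3; position of 7: index 7
New edge 0->7: forward
Forward edge: respects the existing order. Still a DAG, same toposort still valid.
Still a DAG? yes

Answer: yes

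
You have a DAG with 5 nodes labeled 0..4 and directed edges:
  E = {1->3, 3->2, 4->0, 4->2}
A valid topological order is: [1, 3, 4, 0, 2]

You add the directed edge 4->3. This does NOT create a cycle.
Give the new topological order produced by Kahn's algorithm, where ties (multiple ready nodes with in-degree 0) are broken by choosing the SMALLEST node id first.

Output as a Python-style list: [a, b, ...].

Answer: [1, 4, 0, 3, 2]

Derivation:
Old toposort: [1, 3, 4, 0, 2]
Added edge: 4->3
Position of 4 (2) > position of 3 (1). Must reorder: 4 must now come before 3.
Run Kahn's algorithm (break ties by smallest node id):
  initial in-degrees: [1, 0, 2, 2, 0]
  ready (indeg=0): [1, 4]
  pop 1: indeg[3]->1 | ready=[4] | order so far=[1]
  pop 4: indeg[0]->0; indeg[2]->1; indeg[3]->0 | ready=[0, 3] | order so far=[1, 4]
  pop 0: no out-edges | ready=[3] | order so far=[1, 4, 0]
  pop 3: indeg[2]->0 | ready=[2] | order so far=[1, 4, 0, 3]
  pop 2: no out-edges | ready=[] | order so far=[1, 4, 0, 3, 2]
  Result: [1, 4, 0, 3, 2]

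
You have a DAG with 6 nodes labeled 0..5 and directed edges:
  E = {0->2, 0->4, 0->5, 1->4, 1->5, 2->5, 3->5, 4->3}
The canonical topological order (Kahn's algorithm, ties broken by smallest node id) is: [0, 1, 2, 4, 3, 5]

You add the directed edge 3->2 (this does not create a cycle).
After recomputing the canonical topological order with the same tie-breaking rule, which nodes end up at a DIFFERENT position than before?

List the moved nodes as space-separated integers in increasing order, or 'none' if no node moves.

Old toposort: [0, 1, 2, 4, 3, 5]
Added edge 3->2
Recompute Kahn (smallest-id tiebreak):
  initial in-degrees: [0, 0, 2, 1, 2, 4]
  ready (indeg=0): [0, 1]
  pop 0: indeg[2]->1; indeg[4]->1; indeg[5]->3 | ready=[1] | order so far=[0]
  pop 1: indeg[4]->0; indeg[5]->2 | ready=[4] | order so far=[0, 1]
  pop 4: indeg[3]->0 | ready=[3] | order so far=[0, 1, 4]
  pop 3: indeg[2]->0; indeg[5]->1 | ready=[2] | order so far=[0, 1, 4, 3]
  pop 2: indeg[5]->0 | ready=[5] | order so far=[0, 1, 4, 3, 2]
  pop 5: no out-edges | ready=[] | order so far=[0, 1, 4, 3, 2, 5]
New canonical toposort: [0, 1, 4, 3, 2, 5]
Compare positions:
  Node 0: index 0 -> 0 (same)
  Node 1: index 1 -> 1 (same)
  Node 2: index 2 -> 4 (moved)
  Node 3: index 4 -> 3 (moved)
  Node 4: index 3 -> 2 (moved)
  Node 5: index 5 -> 5 (same)
Nodes that changed position: 2 3 4

Answer: 2 3 4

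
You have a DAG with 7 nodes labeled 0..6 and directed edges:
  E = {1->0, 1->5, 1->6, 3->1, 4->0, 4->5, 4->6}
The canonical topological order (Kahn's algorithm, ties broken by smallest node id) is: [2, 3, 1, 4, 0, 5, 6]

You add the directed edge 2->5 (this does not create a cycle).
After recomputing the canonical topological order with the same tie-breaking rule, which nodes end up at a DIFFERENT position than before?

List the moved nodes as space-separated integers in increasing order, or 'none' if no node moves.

Answer: none

Derivation:
Old toposort: [2, 3, 1, 4, 0, 5, 6]
Added edge 2->5
Recompute Kahn (smallest-id tiebreak):
  initial in-degrees: [2, 1, 0, 0, 0, 3, 2]
  ready (indeg=0): [2, 3, 4]
  pop 2: indeg[5]->2 | ready=[3, 4] | order so far=[2]
  pop 3: indeg[1]->0 | ready=[1, 4] | order so far=[2, 3]
  pop 1: indeg[0]->1; indeg[5]->1; indeg[6]->1 | ready=[4] | order so far=[2, 3, 1]
  pop 4: indeg[0]->0; indeg[5]->0; indeg[6]->0 | ready=[0, 5, 6] | order so far=[2, 3, 1, 4]
  pop 0: no out-edges | ready=[5, 6] | order so far=[2, 3, 1, 4, 0]
  pop 5: no out-edges | ready=[6] | order so far=[2, 3, 1, 4, 0, 5]
  pop 6: no out-edges | ready=[] | order so far=[2, 3, 1, 4, 0, 5, 6]
New canonical toposort: [2, 3, 1, 4, 0, 5, 6]
Compare positions:
  Node 0: index 4 -> 4 (same)
  Node 1: index 2 -> 2 (same)
  Node 2: index 0 -> 0 (same)
  Node 3: index 1 -> 1 (same)
  Node 4: index 3 -> 3 (same)
  Node 5: index 5 -> 5 (same)
  Node 6: index 6 -> 6 (same)
Nodes that changed position: none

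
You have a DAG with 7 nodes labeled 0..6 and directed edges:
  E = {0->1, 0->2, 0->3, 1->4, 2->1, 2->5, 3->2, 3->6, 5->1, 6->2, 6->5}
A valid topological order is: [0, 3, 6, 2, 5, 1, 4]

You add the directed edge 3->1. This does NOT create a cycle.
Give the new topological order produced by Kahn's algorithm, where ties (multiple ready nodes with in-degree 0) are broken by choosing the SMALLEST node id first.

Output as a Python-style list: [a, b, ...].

Answer: [0, 3, 6, 2, 5, 1, 4]

Derivation:
Old toposort: [0, 3, 6, 2, 5, 1, 4]
Added edge: 3->1
Position of 3 (1) < position of 1 (5). Old order still valid.
Run Kahn's algorithm (break ties by smallest node id):
  initial in-degrees: [0, 4, 3, 1, 1, 2, 1]
  ready (indeg=0): [0]
  pop 0: indeg[1]->3; indeg[2]->2; indeg[3]->0 | ready=[3] | order so far=[0]
  pop 3: indeg[1]->2; indeg[2]->1; indeg[6]->0 | ready=[6] | order so far=[0, 3]
  pop 6: indeg[2]->0; indeg[5]->1 | ready=[2] | order so far=[0, 3, 6]
  pop 2: indeg[1]->1; indeg[5]->0 | ready=[5] | order so far=[0, 3, 6, 2]
  pop 5: indeg[1]->0 | ready=[1] | order so far=[0, 3, 6, 2, 5]
  pop 1: indeg[4]->0 | ready=[4] | order so far=[0, 3, 6, 2, 5, 1]
  pop 4: no out-edges | ready=[] | order so far=[0, 3, 6, 2, 5, 1, 4]
  Result: [0, 3, 6, 2, 5, 1, 4]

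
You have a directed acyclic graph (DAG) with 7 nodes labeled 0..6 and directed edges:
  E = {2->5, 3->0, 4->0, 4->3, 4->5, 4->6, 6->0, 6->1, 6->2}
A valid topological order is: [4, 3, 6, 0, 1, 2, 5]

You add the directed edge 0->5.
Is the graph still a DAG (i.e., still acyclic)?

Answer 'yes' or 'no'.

Answer: yes

Derivation:
Given toposort: [4, 3, 6, 0, 1, 2, 5]
Position of 0: index 3; position of 5: index 6
New edge 0->5: forward
Forward edge: respects the existing order. Still a DAG, same toposort still valid.
Still a DAG? yes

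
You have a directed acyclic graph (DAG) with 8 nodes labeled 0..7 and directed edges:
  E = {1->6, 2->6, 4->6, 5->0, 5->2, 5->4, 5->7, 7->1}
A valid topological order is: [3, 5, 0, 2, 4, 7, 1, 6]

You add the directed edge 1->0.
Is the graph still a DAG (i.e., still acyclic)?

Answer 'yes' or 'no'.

Answer: yes

Derivation:
Given toposort: [3, 5, 0, 2, 4, 7, 1, 6]
Position of 1: index 6; position of 0: index 2
New edge 1->0: backward (u after v in old order)
Backward edge: old toposort is now invalid. Check if this creates a cycle.
Does 0 already reach 1? Reachable from 0: [0]. NO -> still a DAG (reorder needed).
Still a DAG? yes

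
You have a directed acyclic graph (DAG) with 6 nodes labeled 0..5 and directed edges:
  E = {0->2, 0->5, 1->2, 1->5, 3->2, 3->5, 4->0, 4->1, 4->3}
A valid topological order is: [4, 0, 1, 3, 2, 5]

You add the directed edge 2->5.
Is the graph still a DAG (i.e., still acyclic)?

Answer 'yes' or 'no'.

Given toposort: [4, 0, 1, 3, 2, 5]
Position of 2: index 4; position of 5: index 5
New edge 2->5: forward
Forward edge: respects the existing order. Still a DAG, same toposort still valid.
Still a DAG? yes

Answer: yes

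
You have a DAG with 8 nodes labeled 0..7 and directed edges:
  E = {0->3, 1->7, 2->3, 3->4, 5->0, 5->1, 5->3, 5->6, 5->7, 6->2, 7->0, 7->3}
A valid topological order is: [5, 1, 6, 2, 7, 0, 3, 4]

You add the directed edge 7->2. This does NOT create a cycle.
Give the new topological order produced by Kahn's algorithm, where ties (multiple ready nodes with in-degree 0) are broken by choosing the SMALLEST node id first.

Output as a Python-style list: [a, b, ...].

Answer: [5, 1, 6, 7, 0, 2, 3, 4]

Derivation:
Old toposort: [5, 1, 6, 2, 7, 0, 3, 4]
Added edge: 7->2
Position of 7 (4) > position of 2 (3). Must reorder: 7 must now come before 2.
Run Kahn's algorithm (break ties by smallest node id):
  initial in-degrees: [2, 1, 2, 4, 1, 0, 1, 2]
  ready (indeg=0): [5]
  pop 5: indeg[0]->1; indeg[1]->0; indeg[3]->3; indeg[6]->0; indeg[7]->1 | ready=[1, 6] | order so far=[5]
  pop 1: indeg[7]->0 | ready=[6, 7] | order so far=[5, 1]
  pop 6: indeg[2]->1 | ready=[7] | order so far=[5, 1, 6]
  pop 7: indeg[0]->0; indeg[2]->0; indeg[3]->2 | ready=[0, 2] | order so far=[5, 1, 6, 7]
  pop 0: indeg[3]->1 | ready=[2] | order so far=[5, 1, 6, 7, 0]
  pop 2: indeg[3]->0 | ready=[3] | order so far=[5, 1, 6, 7, 0, 2]
  pop 3: indeg[4]->0 | ready=[4] | order so far=[5, 1, 6, 7, 0, 2, 3]
  pop 4: no out-edges | ready=[] | order so far=[5, 1, 6, 7, 0, 2, 3, 4]
  Result: [5, 1, 6, 7, 0, 2, 3, 4]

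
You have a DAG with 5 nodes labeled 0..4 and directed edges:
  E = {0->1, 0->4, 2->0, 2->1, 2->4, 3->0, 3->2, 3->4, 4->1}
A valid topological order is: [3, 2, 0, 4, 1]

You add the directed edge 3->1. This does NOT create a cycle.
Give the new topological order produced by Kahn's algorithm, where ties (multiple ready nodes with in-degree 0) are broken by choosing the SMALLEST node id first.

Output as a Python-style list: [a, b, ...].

Old toposort: [3, 2, 0, 4, 1]
Added edge: 3->1
Position of 3 (0) < position of 1 (4). Old order still valid.
Run Kahn's algorithm (break ties by smallest node id):
  initial in-degrees: [2, 4, 1, 0, 3]
  ready (indeg=0): [3]
  pop 3: indeg[0]->1; indeg[1]->3; indeg[2]->0; indeg[4]->2 | ready=[2] | order so far=[3]
  pop 2: indeg[0]->0; indeg[1]->2; indeg[4]->1 | ready=[0] | order so far=[3, 2]
  pop 0: indeg[1]->1; indeg[4]->0 | ready=[4] | order so far=[3, 2, 0]
  pop 4: indeg[1]->0 | ready=[1] | order so far=[3, 2, 0, 4]
  pop 1: no out-edges | ready=[] | order so far=[3, 2, 0, 4, 1]
  Result: [3, 2, 0, 4, 1]

Answer: [3, 2, 0, 4, 1]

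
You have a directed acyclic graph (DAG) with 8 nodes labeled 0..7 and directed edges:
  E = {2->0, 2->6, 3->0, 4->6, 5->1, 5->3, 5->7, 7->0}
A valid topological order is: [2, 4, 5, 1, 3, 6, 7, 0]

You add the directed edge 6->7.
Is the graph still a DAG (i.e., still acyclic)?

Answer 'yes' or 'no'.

Given toposort: [2, 4, 5, 1, 3, 6, 7, 0]
Position of 6: index 5; position of 7: index 6
New edge 6->7: forward
Forward edge: respects the existing order. Still a DAG, same toposort still valid.
Still a DAG? yes

Answer: yes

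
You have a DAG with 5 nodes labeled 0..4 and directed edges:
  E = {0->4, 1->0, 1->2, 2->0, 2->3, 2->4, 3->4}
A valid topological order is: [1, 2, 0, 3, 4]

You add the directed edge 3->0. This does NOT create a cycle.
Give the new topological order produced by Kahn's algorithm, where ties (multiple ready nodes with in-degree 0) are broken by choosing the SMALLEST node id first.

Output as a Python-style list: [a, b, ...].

Answer: [1, 2, 3, 0, 4]

Derivation:
Old toposort: [1, 2, 0, 3, 4]
Added edge: 3->0
Position of 3 (3) > position of 0 (2). Must reorder: 3 must now come before 0.
Run Kahn's algorithm (break ties by smallest node id):
  initial in-degrees: [3, 0, 1, 1, 3]
  ready (indeg=0): [1]
  pop 1: indeg[0]->2; indeg[2]->0 | ready=[2] | order so far=[1]
  pop 2: indeg[0]->1; indeg[3]->0; indeg[4]->2 | ready=[3] | order so far=[1, 2]
  pop 3: indeg[0]->0; indeg[4]->1 | ready=[0] | order so far=[1, 2, 3]
  pop 0: indeg[4]->0 | ready=[4] | order so far=[1, 2, 3, 0]
  pop 4: no out-edges | ready=[] | order so far=[1, 2, 3, 0, 4]
  Result: [1, 2, 3, 0, 4]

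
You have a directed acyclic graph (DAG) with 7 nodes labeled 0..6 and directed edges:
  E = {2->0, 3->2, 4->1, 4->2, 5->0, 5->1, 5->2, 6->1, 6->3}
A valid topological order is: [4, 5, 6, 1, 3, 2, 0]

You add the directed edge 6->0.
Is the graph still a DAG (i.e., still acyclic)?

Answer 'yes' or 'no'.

Given toposort: [4, 5, 6, 1, 3, 2, 0]
Position of 6: index 2; position of 0: index 6
New edge 6->0: forward
Forward edge: respects the existing order. Still a DAG, same toposort still valid.
Still a DAG? yes

Answer: yes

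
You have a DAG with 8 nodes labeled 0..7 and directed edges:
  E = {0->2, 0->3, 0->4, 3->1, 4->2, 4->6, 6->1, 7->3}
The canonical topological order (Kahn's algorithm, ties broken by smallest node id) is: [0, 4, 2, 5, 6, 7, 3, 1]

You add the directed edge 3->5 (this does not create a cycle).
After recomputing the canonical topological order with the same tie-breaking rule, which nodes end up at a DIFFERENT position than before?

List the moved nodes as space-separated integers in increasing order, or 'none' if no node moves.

Answer: 1 3 5 6 7

Derivation:
Old toposort: [0, 4, 2, 5, 6, 7, 3, 1]
Added edge 3->5
Recompute Kahn (smallest-id tiebreak):
  initial in-degrees: [0, 2, 2, 2, 1, 1, 1, 0]
  ready (indeg=0): [0, 7]
  pop 0: indeg[2]->1; indeg[3]->1; indeg[4]->0 | ready=[4, 7] | order so far=[0]
  pop 4: indeg[2]->0; indeg[6]->0 | ready=[2, 6, 7] | order so far=[0, 4]
  pop 2: no out-edges | ready=[6, 7] | order so far=[0, 4, 2]
  pop 6: indeg[1]->1 | ready=[7] | order so far=[0, 4, 2, 6]
  pop 7: indeg[3]->0 | ready=[3] | order so far=[0, 4, 2, 6, 7]
  pop 3: indeg[1]->0; indeg[5]->0 | ready=[1, 5] | order so far=[0, 4, 2, 6, 7, 3]
  pop 1: no out-edges | ready=[5] | order so far=[0, 4, 2, 6, 7, 3, 1]
  pop 5: no out-edges | ready=[] | order so far=[0, 4, 2, 6, 7, 3, 1, 5]
New canonical toposort: [0, 4, 2, 6, 7, 3, 1, 5]
Compare positions:
  Node 0: index 0 -> 0 (same)
  Node 1: index 7 -> 6 (moved)
  Node 2: index 2 -> 2 (same)
  Node 3: index 6 -> 5 (moved)
  Node 4: index 1 -> 1 (same)
  Node 5: index 3 -> 7 (moved)
  Node 6: index 4 -> 3 (moved)
  Node 7: index 5 -> 4 (moved)
Nodes that changed position: 1 3 5 6 7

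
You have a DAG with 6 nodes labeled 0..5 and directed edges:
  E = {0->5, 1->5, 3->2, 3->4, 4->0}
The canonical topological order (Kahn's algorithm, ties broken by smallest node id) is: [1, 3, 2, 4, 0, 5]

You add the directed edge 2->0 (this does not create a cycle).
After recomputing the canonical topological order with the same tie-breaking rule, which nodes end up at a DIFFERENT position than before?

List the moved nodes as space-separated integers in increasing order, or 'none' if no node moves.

Answer: none

Derivation:
Old toposort: [1, 3, 2, 4, 0, 5]
Added edge 2->0
Recompute Kahn (smallest-id tiebreak):
  initial in-degrees: [2, 0, 1, 0, 1, 2]
  ready (indeg=0): [1, 3]
  pop 1: indeg[5]->1 | ready=[3] | order so far=[1]
  pop 3: indeg[2]->0; indeg[4]->0 | ready=[2, 4] | order so far=[1, 3]
  pop 2: indeg[0]->1 | ready=[4] | order so far=[1, 3, 2]
  pop 4: indeg[0]->0 | ready=[0] | order so far=[1, 3, 2, 4]
  pop 0: indeg[5]->0 | ready=[5] | order so far=[1, 3, 2, 4, 0]
  pop 5: no out-edges | ready=[] | order so far=[1, 3, 2, 4, 0, 5]
New canonical toposort: [1, 3, 2, 4, 0, 5]
Compare positions:
  Node 0: index 4 -> 4 (same)
  Node 1: index 0 -> 0 (same)
  Node 2: index 2 -> 2 (same)
  Node 3: index 1 -> 1 (same)
  Node 4: index 3 -> 3 (same)
  Node 5: index 5 -> 5 (same)
Nodes that changed position: none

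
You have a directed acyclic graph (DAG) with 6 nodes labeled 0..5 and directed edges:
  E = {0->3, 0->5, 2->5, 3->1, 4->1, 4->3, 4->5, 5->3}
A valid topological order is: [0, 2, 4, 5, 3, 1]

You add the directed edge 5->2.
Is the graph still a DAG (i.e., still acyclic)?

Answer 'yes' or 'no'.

Given toposort: [0, 2, 4, 5, 3, 1]
Position of 5: index 3; position of 2: index 1
New edge 5->2: backward (u after v in old order)
Backward edge: old toposort is now invalid. Check if this creates a cycle.
Does 2 already reach 5? Reachable from 2: [1, 2, 3, 5]. YES -> cycle!
Still a DAG? no

Answer: no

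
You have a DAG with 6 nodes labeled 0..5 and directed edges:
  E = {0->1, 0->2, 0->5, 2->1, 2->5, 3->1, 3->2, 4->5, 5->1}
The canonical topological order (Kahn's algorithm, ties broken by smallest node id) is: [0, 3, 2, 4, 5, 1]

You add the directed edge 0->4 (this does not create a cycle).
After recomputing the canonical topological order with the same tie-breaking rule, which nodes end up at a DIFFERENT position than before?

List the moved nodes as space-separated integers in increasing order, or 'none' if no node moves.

Answer: none

Derivation:
Old toposort: [0, 3, 2, 4, 5, 1]
Added edge 0->4
Recompute Kahn (smallest-id tiebreak):
  initial in-degrees: [0, 4, 2, 0, 1, 3]
  ready (indeg=0): [0, 3]
  pop 0: indeg[1]->3; indeg[2]->1; indeg[4]->0; indeg[5]->2 | ready=[3, 4] | order so far=[0]
  pop 3: indeg[1]->2; indeg[2]->0 | ready=[2, 4] | order so far=[0, 3]
  pop 2: indeg[1]->1; indeg[5]->1 | ready=[4] | order so far=[0, 3, 2]
  pop 4: indeg[5]->0 | ready=[5] | order so far=[0, 3, 2, 4]
  pop 5: indeg[1]->0 | ready=[1] | order so far=[0, 3, 2, 4, 5]
  pop 1: no out-edges | ready=[] | order so far=[0, 3, 2, 4, 5, 1]
New canonical toposort: [0, 3, 2, 4, 5, 1]
Compare positions:
  Node 0: index 0 -> 0 (same)
  Node 1: index 5 -> 5 (same)
  Node 2: index 2 -> 2 (same)
  Node 3: index 1 -> 1 (same)
  Node 4: index 3 -> 3 (same)
  Node 5: index 4 -> 4 (same)
Nodes that changed position: none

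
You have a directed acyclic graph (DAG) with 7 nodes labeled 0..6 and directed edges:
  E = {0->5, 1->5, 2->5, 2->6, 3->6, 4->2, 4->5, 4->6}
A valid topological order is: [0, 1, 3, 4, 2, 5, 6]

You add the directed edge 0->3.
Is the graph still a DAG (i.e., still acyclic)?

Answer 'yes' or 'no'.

Given toposort: [0, 1, 3, 4, 2, 5, 6]
Position of 0: index 0; position of 3: index 2
New edge 0->3: forward
Forward edge: respects the existing order. Still a DAG, same toposort still valid.
Still a DAG? yes

Answer: yes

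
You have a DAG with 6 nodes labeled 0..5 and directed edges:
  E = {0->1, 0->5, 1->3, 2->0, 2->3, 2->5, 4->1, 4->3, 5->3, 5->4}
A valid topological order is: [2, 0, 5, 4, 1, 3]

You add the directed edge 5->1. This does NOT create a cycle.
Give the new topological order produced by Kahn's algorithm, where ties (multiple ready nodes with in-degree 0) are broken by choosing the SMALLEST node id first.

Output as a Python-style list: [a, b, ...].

Answer: [2, 0, 5, 4, 1, 3]

Derivation:
Old toposort: [2, 0, 5, 4, 1, 3]
Added edge: 5->1
Position of 5 (2) < position of 1 (4). Old order still valid.
Run Kahn's algorithm (break ties by smallest node id):
  initial in-degrees: [1, 3, 0, 4, 1, 2]
  ready (indeg=0): [2]
  pop 2: indeg[0]->0; indeg[3]->3; indeg[5]->1 | ready=[0] | order so far=[2]
  pop 0: indeg[1]->2; indeg[5]->0 | ready=[5] | order so far=[2, 0]
  pop 5: indeg[1]->1; indeg[3]->2; indeg[4]->0 | ready=[4] | order so far=[2, 0, 5]
  pop 4: indeg[1]->0; indeg[3]->1 | ready=[1] | order so far=[2, 0, 5, 4]
  pop 1: indeg[3]->0 | ready=[3] | order so far=[2, 0, 5, 4, 1]
  pop 3: no out-edges | ready=[] | order so far=[2, 0, 5, 4, 1, 3]
  Result: [2, 0, 5, 4, 1, 3]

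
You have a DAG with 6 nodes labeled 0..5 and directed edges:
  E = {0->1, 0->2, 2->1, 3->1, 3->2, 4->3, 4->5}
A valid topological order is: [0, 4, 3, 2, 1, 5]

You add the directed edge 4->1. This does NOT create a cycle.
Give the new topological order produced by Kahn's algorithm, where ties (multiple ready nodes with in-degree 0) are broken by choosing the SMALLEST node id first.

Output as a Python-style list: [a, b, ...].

Answer: [0, 4, 3, 2, 1, 5]

Derivation:
Old toposort: [0, 4, 3, 2, 1, 5]
Added edge: 4->1
Position of 4 (1) < position of 1 (4). Old order still valid.
Run Kahn's algorithm (break ties by smallest node id):
  initial in-degrees: [0, 4, 2, 1, 0, 1]
  ready (indeg=0): [0, 4]
  pop 0: indeg[1]->3; indeg[2]->1 | ready=[4] | order so far=[0]
  pop 4: indeg[1]->2; indeg[3]->0; indeg[5]->0 | ready=[3, 5] | order so far=[0, 4]
  pop 3: indeg[1]->1; indeg[2]->0 | ready=[2, 5] | order so far=[0, 4, 3]
  pop 2: indeg[1]->0 | ready=[1, 5] | order so far=[0, 4, 3, 2]
  pop 1: no out-edges | ready=[5] | order so far=[0, 4, 3, 2, 1]
  pop 5: no out-edges | ready=[] | order so far=[0, 4, 3, 2, 1, 5]
  Result: [0, 4, 3, 2, 1, 5]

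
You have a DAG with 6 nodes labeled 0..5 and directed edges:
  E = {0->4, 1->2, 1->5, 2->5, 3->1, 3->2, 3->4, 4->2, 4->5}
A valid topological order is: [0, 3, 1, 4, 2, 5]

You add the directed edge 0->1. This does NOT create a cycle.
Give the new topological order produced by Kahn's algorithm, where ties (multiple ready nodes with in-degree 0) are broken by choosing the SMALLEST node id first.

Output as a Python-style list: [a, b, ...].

Old toposort: [0, 3, 1, 4, 2, 5]
Added edge: 0->1
Position of 0 (0) < position of 1 (2). Old order still valid.
Run Kahn's algorithm (break ties by smallest node id):
  initial in-degrees: [0, 2, 3, 0, 2, 3]
  ready (indeg=0): [0, 3]
  pop 0: indeg[1]->1; indeg[4]->1 | ready=[3] | order so far=[0]
  pop 3: indeg[1]->0; indeg[2]->2; indeg[4]->0 | ready=[1, 4] | order so far=[0, 3]
  pop 1: indeg[2]->1; indeg[5]->2 | ready=[4] | order so far=[0, 3, 1]
  pop 4: indeg[2]->0; indeg[5]->1 | ready=[2] | order so far=[0, 3, 1, 4]
  pop 2: indeg[5]->0 | ready=[5] | order so far=[0, 3, 1, 4, 2]
  pop 5: no out-edges | ready=[] | order so far=[0, 3, 1, 4, 2, 5]
  Result: [0, 3, 1, 4, 2, 5]

Answer: [0, 3, 1, 4, 2, 5]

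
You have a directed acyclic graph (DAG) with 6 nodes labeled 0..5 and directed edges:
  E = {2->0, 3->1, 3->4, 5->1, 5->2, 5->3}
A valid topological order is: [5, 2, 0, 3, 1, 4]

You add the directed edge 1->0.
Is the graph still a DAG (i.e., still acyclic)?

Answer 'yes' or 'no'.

Given toposort: [5, 2, 0, 3, 1, 4]
Position of 1: index 4; position of 0: index 2
New edge 1->0: backward (u after v in old order)
Backward edge: old toposort is now invalid. Check if this creates a cycle.
Does 0 already reach 1? Reachable from 0: [0]. NO -> still a DAG (reorder needed).
Still a DAG? yes

Answer: yes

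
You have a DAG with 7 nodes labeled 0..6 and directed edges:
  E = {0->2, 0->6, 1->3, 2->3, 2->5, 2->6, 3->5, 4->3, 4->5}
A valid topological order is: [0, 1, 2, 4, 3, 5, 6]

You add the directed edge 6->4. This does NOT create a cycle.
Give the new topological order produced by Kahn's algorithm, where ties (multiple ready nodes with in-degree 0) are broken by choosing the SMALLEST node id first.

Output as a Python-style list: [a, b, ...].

Old toposort: [0, 1, 2, 4, 3, 5, 6]
Added edge: 6->4
Position of 6 (6) > position of 4 (3). Must reorder: 6 must now come before 4.
Run Kahn's algorithm (break ties by smallest node id):
  initial in-degrees: [0, 0, 1, 3, 1, 3, 2]
  ready (indeg=0): [0, 1]
  pop 0: indeg[2]->0; indeg[6]->1 | ready=[1, 2] | order so far=[0]
  pop 1: indeg[3]->2 | ready=[2] | order so far=[0, 1]
  pop 2: indeg[3]->1; indeg[5]->2; indeg[6]->0 | ready=[6] | order so far=[0, 1, 2]
  pop 6: indeg[4]->0 | ready=[4] | order so far=[0, 1, 2, 6]
  pop 4: indeg[3]->0; indeg[5]->1 | ready=[3] | order so far=[0, 1, 2, 6, 4]
  pop 3: indeg[5]->0 | ready=[5] | order so far=[0, 1, 2, 6, 4, 3]
  pop 5: no out-edges | ready=[] | order so far=[0, 1, 2, 6, 4, 3, 5]
  Result: [0, 1, 2, 6, 4, 3, 5]

Answer: [0, 1, 2, 6, 4, 3, 5]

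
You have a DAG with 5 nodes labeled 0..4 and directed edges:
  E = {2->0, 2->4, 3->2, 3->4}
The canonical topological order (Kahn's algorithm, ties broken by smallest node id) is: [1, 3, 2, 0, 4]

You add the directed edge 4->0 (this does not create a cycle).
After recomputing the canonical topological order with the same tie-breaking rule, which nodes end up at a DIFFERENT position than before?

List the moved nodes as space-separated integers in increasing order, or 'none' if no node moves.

Old toposort: [1, 3, 2, 0, 4]
Added edge 4->0
Recompute Kahn (smallest-id tiebreak):
  initial in-degrees: [2, 0, 1, 0, 2]
  ready (indeg=0): [1, 3]
  pop 1: no out-edges | ready=[3] | order so far=[1]
  pop 3: indeg[2]->0; indeg[4]->1 | ready=[2] | order so far=[1, 3]
  pop 2: indeg[0]->1; indeg[4]->0 | ready=[4] | order so far=[1, 3, 2]
  pop 4: indeg[0]->0 | ready=[0] | order so far=[1, 3, 2, 4]
  pop 0: no out-edges | ready=[] | order so far=[1, 3, 2, 4, 0]
New canonical toposort: [1, 3, 2, 4, 0]
Compare positions:
  Node 0: index 3 -> 4 (moved)
  Node 1: index 0 -> 0 (same)
  Node 2: index 2 -> 2 (same)
  Node 3: index 1 -> 1 (same)
  Node 4: index 4 -> 3 (moved)
Nodes that changed position: 0 4

Answer: 0 4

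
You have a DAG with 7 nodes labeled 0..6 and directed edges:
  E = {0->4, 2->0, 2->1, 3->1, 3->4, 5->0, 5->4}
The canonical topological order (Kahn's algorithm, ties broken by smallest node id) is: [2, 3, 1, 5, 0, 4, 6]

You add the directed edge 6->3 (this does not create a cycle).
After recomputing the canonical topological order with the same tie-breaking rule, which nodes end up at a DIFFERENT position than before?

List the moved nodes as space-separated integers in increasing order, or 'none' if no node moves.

Old toposort: [2, 3, 1, 5, 0, 4, 6]
Added edge 6->3
Recompute Kahn (smallest-id tiebreak):
  initial in-degrees: [2, 2, 0, 1, 3, 0, 0]
  ready (indeg=0): [2, 5, 6]
  pop 2: indeg[0]->1; indeg[1]->1 | ready=[5, 6] | order so far=[2]
  pop 5: indeg[0]->0; indeg[4]->2 | ready=[0, 6] | order so far=[2, 5]
  pop 0: indeg[4]->1 | ready=[6] | order so far=[2, 5, 0]
  pop 6: indeg[3]->0 | ready=[3] | order so far=[2, 5, 0, 6]
  pop 3: indeg[1]->0; indeg[4]->0 | ready=[1, 4] | order so far=[2, 5, 0, 6, 3]
  pop 1: no out-edges | ready=[4] | order so far=[2, 5, 0, 6, 3, 1]
  pop 4: no out-edges | ready=[] | order so far=[2, 5, 0, 6, 3, 1, 4]
New canonical toposort: [2, 5, 0, 6, 3, 1, 4]
Compare positions:
  Node 0: index 4 -> 2 (moved)
  Node 1: index 2 -> 5 (moved)
  Node 2: index 0 -> 0 (same)
  Node 3: index 1 -> 4 (moved)
  Node 4: index 5 -> 6 (moved)
  Node 5: index 3 -> 1 (moved)
  Node 6: index 6 -> 3 (moved)
Nodes that changed position: 0 1 3 4 5 6

Answer: 0 1 3 4 5 6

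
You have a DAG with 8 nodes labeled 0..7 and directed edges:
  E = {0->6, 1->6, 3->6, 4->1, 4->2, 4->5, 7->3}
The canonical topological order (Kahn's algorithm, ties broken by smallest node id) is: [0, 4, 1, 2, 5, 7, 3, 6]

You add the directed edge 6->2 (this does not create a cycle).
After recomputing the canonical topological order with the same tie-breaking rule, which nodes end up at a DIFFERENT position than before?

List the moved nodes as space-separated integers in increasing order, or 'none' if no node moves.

Answer: 2 3 5 6 7

Derivation:
Old toposort: [0, 4, 1, 2, 5, 7, 3, 6]
Added edge 6->2
Recompute Kahn (smallest-id tiebreak):
  initial in-degrees: [0, 1, 2, 1, 0, 1, 3, 0]
  ready (indeg=0): [0, 4, 7]
  pop 0: indeg[6]->2 | ready=[4, 7] | order so far=[0]
  pop 4: indeg[1]->0; indeg[2]->1; indeg[5]->0 | ready=[1, 5, 7] | order so far=[0, 4]
  pop 1: indeg[6]->1 | ready=[5, 7] | order so far=[0, 4, 1]
  pop 5: no out-edges | ready=[7] | order so far=[0, 4, 1, 5]
  pop 7: indeg[3]->0 | ready=[3] | order so far=[0, 4, 1, 5, 7]
  pop 3: indeg[6]->0 | ready=[6] | order so far=[0, 4, 1, 5, 7, 3]
  pop 6: indeg[2]->0 | ready=[2] | order so far=[0, 4, 1, 5, 7, 3, 6]
  pop 2: no out-edges | ready=[] | order so far=[0, 4, 1, 5, 7, 3, 6, 2]
New canonical toposort: [0, 4, 1, 5, 7, 3, 6, 2]
Compare positions:
  Node 0: index 0 -> 0 (same)
  Node 1: index 2 -> 2 (same)
  Node 2: index 3 -> 7 (moved)
  Node 3: index 6 -> 5 (moved)
  Node 4: index 1 -> 1 (same)
  Node 5: index 4 -> 3 (moved)
  Node 6: index 7 -> 6 (moved)
  Node 7: index 5 -> 4 (moved)
Nodes that changed position: 2 3 5 6 7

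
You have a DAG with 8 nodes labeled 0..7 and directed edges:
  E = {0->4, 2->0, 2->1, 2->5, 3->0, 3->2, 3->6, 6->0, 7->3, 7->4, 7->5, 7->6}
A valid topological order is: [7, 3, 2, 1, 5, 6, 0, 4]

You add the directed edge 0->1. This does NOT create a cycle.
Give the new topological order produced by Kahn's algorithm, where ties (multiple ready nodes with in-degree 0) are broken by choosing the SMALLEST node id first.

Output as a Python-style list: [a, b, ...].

Answer: [7, 3, 2, 5, 6, 0, 1, 4]

Derivation:
Old toposort: [7, 3, 2, 1, 5, 6, 0, 4]
Added edge: 0->1
Position of 0 (6) > position of 1 (3). Must reorder: 0 must now come before 1.
Run Kahn's algorithm (break ties by smallest node id):
  initial in-degrees: [3, 2, 1, 1, 2, 2, 2, 0]
  ready (indeg=0): [7]
  pop 7: indeg[3]->0; indeg[4]->1; indeg[5]->1; indeg[6]->1 | ready=[3] | order so far=[7]
  pop 3: indeg[0]->2; indeg[2]->0; indeg[6]->0 | ready=[2, 6] | order so far=[7, 3]
  pop 2: indeg[0]->1; indeg[1]->1; indeg[5]->0 | ready=[5, 6] | order so far=[7, 3, 2]
  pop 5: no out-edges | ready=[6] | order so far=[7, 3, 2, 5]
  pop 6: indeg[0]->0 | ready=[0] | order so far=[7, 3, 2, 5, 6]
  pop 0: indeg[1]->0; indeg[4]->0 | ready=[1, 4] | order so far=[7, 3, 2, 5, 6, 0]
  pop 1: no out-edges | ready=[4] | order so far=[7, 3, 2, 5, 6, 0, 1]
  pop 4: no out-edges | ready=[] | order so far=[7, 3, 2, 5, 6, 0, 1, 4]
  Result: [7, 3, 2, 5, 6, 0, 1, 4]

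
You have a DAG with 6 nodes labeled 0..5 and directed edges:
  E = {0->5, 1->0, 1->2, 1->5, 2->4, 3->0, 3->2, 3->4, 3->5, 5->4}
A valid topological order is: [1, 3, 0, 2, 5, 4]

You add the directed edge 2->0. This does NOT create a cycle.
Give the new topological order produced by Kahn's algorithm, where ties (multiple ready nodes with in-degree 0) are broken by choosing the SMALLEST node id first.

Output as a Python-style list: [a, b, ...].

Answer: [1, 3, 2, 0, 5, 4]

Derivation:
Old toposort: [1, 3, 0, 2, 5, 4]
Added edge: 2->0
Position of 2 (3) > position of 0 (2). Must reorder: 2 must now come before 0.
Run Kahn's algorithm (break ties by smallest node id):
  initial in-degrees: [3, 0, 2, 0, 3, 3]
  ready (indeg=0): [1, 3]
  pop 1: indeg[0]->2; indeg[2]->1; indeg[5]->2 | ready=[3] | order so far=[1]
  pop 3: indeg[0]->1; indeg[2]->0; indeg[4]->2; indeg[5]->1 | ready=[2] | order so far=[1, 3]
  pop 2: indeg[0]->0; indeg[4]->1 | ready=[0] | order so far=[1, 3, 2]
  pop 0: indeg[5]->0 | ready=[5] | order so far=[1, 3, 2, 0]
  pop 5: indeg[4]->0 | ready=[4] | order so far=[1, 3, 2, 0, 5]
  pop 4: no out-edges | ready=[] | order so far=[1, 3, 2, 0, 5, 4]
  Result: [1, 3, 2, 0, 5, 4]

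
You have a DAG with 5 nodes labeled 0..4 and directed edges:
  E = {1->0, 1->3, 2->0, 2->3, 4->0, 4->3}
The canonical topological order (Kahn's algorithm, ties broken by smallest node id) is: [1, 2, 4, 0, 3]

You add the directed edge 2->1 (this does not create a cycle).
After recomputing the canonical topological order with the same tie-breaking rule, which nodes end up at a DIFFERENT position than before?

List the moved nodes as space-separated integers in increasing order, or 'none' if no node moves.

Old toposort: [1, 2, 4, 0, 3]
Added edge 2->1
Recompute Kahn (smallest-id tiebreak):
  initial in-degrees: [3, 1, 0, 3, 0]
  ready (indeg=0): [2, 4]
  pop 2: indeg[0]->2; indeg[1]->0; indeg[3]->2 | ready=[1, 4] | order so far=[2]
  pop 1: indeg[0]->1; indeg[3]->1 | ready=[4] | order so far=[2, 1]
  pop 4: indeg[0]->0; indeg[3]->0 | ready=[0, 3] | order so far=[2, 1, 4]
  pop 0: no out-edges | ready=[3] | order so far=[2, 1, 4, 0]
  pop 3: no out-edges | ready=[] | order so far=[2, 1, 4, 0, 3]
New canonical toposort: [2, 1, 4, 0, 3]
Compare positions:
  Node 0: index 3 -> 3 (same)
  Node 1: index 0 -> 1 (moved)
  Node 2: index 1 -> 0 (moved)
  Node 3: index 4 -> 4 (same)
  Node 4: index 2 -> 2 (same)
Nodes that changed position: 1 2

Answer: 1 2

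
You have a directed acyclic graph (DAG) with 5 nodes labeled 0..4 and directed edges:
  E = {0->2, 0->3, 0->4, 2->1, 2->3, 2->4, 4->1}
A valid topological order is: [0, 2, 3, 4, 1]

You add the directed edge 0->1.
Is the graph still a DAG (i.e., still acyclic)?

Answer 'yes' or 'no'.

Given toposort: [0, 2, 3, 4, 1]
Position of 0: index 0; position of 1: index 4
New edge 0->1: forward
Forward edge: respects the existing order. Still a DAG, same toposort still valid.
Still a DAG? yes

Answer: yes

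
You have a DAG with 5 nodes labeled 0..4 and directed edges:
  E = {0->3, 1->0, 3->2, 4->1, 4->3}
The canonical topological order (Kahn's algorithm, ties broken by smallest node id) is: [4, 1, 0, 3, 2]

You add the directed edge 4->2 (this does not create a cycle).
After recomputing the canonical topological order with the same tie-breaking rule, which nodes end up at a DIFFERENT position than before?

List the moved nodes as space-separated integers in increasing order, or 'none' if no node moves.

Answer: none

Derivation:
Old toposort: [4, 1, 0, 3, 2]
Added edge 4->2
Recompute Kahn (smallest-id tiebreak):
  initial in-degrees: [1, 1, 2, 2, 0]
  ready (indeg=0): [4]
  pop 4: indeg[1]->0; indeg[2]->1; indeg[3]->1 | ready=[1] | order so far=[4]
  pop 1: indeg[0]->0 | ready=[0] | order so far=[4, 1]
  pop 0: indeg[3]->0 | ready=[3] | order so far=[4, 1, 0]
  pop 3: indeg[2]->0 | ready=[2] | order so far=[4, 1, 0, 3]
  pop 2: no out-edges | ready=[] | order so far=[4, 1, 0, 3, 2]
New canonical toposort: [4, 1, 0, 3, 2]
Compare positions:
  Node 0: index 2 -> 2 (same)
  Node 1: index 1 -> 1 (same)
  Node 2: index 4 -> 4 (same)
  Node 3: index 3 -> 3 (same)
  Node 4: index 0 -> 0 (same)
Nodes that changed position: none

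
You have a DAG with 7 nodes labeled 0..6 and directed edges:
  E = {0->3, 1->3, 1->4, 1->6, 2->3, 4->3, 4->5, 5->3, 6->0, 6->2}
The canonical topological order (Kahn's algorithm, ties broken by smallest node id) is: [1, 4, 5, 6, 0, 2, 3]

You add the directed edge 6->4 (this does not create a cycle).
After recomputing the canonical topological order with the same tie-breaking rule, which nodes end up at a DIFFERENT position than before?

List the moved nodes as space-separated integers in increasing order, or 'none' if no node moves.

Old toposort: [1, 4, 5, 6, 0, 2, 3]
Added edge 6->4
Recompute Kahn (smallest-id tiebreak):
  initial in-degrees: [1, 0, 1, 5, 2, 1, 1]
  ready (indeg=0): [1]
  pop 1: indeg[3]->4; indeg[4]->1; indeg[6]->0 | ready=[6] | order so far=[1]
  pop 6: indeg[0]->0; indeg[2]->0; indeg[4]->0 | ready=[0, 2, 4] | order so far=[1, 6]
  pop 0: indeg[3]->3 | ready=[2, 4] | order so far=[1, 6, 0]
  pop 2: indeg[3]->2 | ready=[4] | order so far=[1, 6, 0, 2]
  pop 4: indeg[3]->1; indeg[5]->0 | ready=[5] | order so far=[1, 6, 0, 2, 4]
  pop 5: indeg[3]->0 | ready=[3] | order so far=[1, 6, 0, 2, 4, 5]
  pop 3: no out-edges | ready=[] | order so far=[1, 6, 0, 2, 4, 5, 3]
New canonical toposort: [1, 6, 0, 2, 4, 5, 3]
Compare positions:
  Node 0: index 4 -> 2 (moved)
  Node 1: index 0 -> 0 (same)
  Node 2: index 5 -> 3 (moved)
  Node 3: index 6 -> 6 (same)
  Node 4: index 1 -> 4 (moved)
  Node 5: index 2 -> 5 (moved)
  Node 6: index 3 -> 1 (moved)
Nodes that changed position: 0 2 4 5 6

Answer: 0 2 4 5 6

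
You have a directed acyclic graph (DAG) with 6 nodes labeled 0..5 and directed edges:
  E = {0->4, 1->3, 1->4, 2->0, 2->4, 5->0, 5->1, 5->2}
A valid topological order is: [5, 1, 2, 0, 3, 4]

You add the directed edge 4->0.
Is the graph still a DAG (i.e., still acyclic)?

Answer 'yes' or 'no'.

Answer: no

Derivation:
Given toposort: [5, 1, 2, 0, 3, 4]
Position of 4: index 5; position of 0: index 3
New edge 4->0: backward (u after v in old order)
Backward edge: old toposort is now invalid. Check if this creates a cycle.
Does 0 already reach 4? Reachable from 0: [0, 4]. YES -> cycle!
Still a DAG? no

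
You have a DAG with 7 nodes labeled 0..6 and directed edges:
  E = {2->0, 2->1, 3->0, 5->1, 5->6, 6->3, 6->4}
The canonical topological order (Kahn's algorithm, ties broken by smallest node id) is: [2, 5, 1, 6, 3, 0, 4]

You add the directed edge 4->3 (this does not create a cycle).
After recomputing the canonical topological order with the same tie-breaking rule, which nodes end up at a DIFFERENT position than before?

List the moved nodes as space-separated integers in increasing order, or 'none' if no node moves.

Answer: 0 3 4

Derivation:
Old toposort: [2, 5, 1, 6, 3, 0, 4]
Added edge 4->3
Recompute Kahn (smallest-id tiebreak):
  initial in-degrees: [2, 2, 0, 2, 1, 0, 1]
  ready (indeg=0): [2, 5]
  pop 2: indeg[0]->1; indeg[1]->1 | ready=[5] | order so far=[2]
  pop 5: indeg[1]->0; indeg[6]->0 | ready=[1, 6] | order so far=[2, 5]
  pop 1: no out-edges | ready=[6] | order so far=[2, 5, 1]
  pop 6: indeg[3]->1; indeg[4]->0 | ready=[4] | order so far=[2, 5, 1, 6]
  pop 4: indeg[3]->0 | ready=[3] | order so far=[2, 5, 1, 6, 4]
  pop 3: indeg[0]->0 | ready=[0] | order so far=[2, 5, 1, 6, 4, 3]
  pop 0: no out-edges | ready=[] | order so far=[2, 5, 1, 6, 4, 3, 0]
New canonical toposort: [2, 5, 1, 6, 4, 3, 0]
Compare positions:
  Node 0: index 5 -> 6 (moved)
  Node 1: index 2 -> 2 (same)
  Node 2: index 0 -> 0 (same)
  Node 3: index 4 -> 5 (moved)
  Node 4: index 6 -> 4 (moved)
  Node 5: index 1 -> 1 (same)
  Node 6: index 3 -> 3 (same)
Nodes that changed position: 0 3 4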